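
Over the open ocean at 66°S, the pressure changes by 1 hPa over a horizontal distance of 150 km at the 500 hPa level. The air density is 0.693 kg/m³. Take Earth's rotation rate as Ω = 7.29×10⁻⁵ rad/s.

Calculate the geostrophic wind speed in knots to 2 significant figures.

Coriolis parameter at 66°S:
f = 2Ω sin φ = 2 × 7.29×10⁻⁵ × sin 66° = 1.33×10⁻⁴ s⁻¹
Pressure gradient: |∂P/∂n| = 100 Pa / 150000 m = 6.67×10⁻⁴ Pa/m
Geostrophic balance (pressure-gradient force = Coriolis force):
V_g = (1/(fρ)) |∂P/∂n| = 6.67×10⁻⁴ / (1.33×10⁻⁴ × 0.693) = 7.22 m/s
Converting: 7.22 m/s × 1.944 = 14 knots

14 knots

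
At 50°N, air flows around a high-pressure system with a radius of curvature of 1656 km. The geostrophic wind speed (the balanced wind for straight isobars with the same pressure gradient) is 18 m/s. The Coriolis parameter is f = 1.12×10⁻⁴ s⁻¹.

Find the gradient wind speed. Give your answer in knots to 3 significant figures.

Around a high, pressure-gradient force acts outward with centrifugal, so Coriolis balances both:
fV = (1/ρ)|∂P/∂n| + V²/R  →  V² − fR·V + fR·V_g = 0
With fR = 1.12×10⁻⁴ × 1656×10³ m = 185 m/s:
V = [fR − √((fR)² − 4 fR V_g)]/2 = [185 − √(185² − 4×185×18)]/2 = 20.2 m/s
Supergeostrophic (V > V_g = 18 m/s), as expected around a high.
Converting: 20.2 m/s × 1.944 = 39.3 knots

39.3 knots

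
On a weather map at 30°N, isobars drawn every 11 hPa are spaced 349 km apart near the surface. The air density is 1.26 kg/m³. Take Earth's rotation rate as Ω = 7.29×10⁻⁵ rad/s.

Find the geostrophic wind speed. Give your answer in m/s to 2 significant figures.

34 m/s

Coriolis parameter at 30°N:
f = 2Ω sin φ = 2 × 7.29×10⁻⁵ × sin 30° = 7.29×10⁻⁵ s⁻¹
Pressure gradient: |∂P/∂n| = 1100 Pa / 349000 m = 3.15×10⁻³ Pa/m
Geostrophic balance (pressure-gradient force = Coriolis force):
V_g = (1/(fρ)) |∂P/∂n| = 3.15×10⁻³ / (7.29×10⁻⁵ × 1.26) = 34.3 m/s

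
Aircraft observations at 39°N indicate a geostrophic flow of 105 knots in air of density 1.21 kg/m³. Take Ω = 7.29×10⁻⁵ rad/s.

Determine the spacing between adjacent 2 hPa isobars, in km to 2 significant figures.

33 km

Coriolis parameter at 39°N:
f = 2Ω sin φ = 2 × 7.29×10⁻⁵ × sin 39° = 9.18×10⁻⁵ s⁻¹
Wind speed in SI: 105 knots = 54.0 m/s
Geostrophic balance rearranged: |∂P/∂n| = f ρ V_g
|∂P/∂n| = 9.18×10⁻⁵ × 1.21 × 54.0 = 6.00×10⁻³ Pa/m
Isobar spacing: Δn = ΔP/|∂P/∂n| = 200 Pa / 6.00×10⁻³ Pa/m = 33349 m ≈ 33 km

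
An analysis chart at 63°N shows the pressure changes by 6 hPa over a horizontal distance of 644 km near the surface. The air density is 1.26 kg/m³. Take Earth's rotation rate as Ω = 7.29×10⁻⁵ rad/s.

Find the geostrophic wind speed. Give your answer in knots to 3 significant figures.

11.1 knots

Coriolis parameter at 63°N:
f = 2Ω sin φ = 2 × 7.29×10⁻⁵ × sin 63° = 1.30×10⁻⁴ s⁻¹
Pressure gradient: |∂P/∂n| = 600 Pa / 644000 m = 9.32×10⁻⁴ Pa/m
Geostrophic balance (pressure-gradient force = Coriolis force):
V_g = (1/(fρ)) |∂P/∂n| = 9.32×10⁻⁴ / (1.30×10⁻⁴ × 1.26) = 5.69 m/s
Converting: 5.69 m/s × 1.944 = 11.1 knots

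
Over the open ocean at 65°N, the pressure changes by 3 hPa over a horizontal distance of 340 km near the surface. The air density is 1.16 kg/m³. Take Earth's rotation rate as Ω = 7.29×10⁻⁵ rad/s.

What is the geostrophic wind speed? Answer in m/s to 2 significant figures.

5.8 m/s

Coriolis parameter at 65°N:
f = 2Ω sin φ = 2 × 7.29×10⁻⁵ × sin 65° = 1.32×10⁻⁴ s⁻¹
Pressure gradient: |∂P/∂n| = 300 Pa / 340000 m = 8.82×10⁻⁴ Pa/m
Geostrophic balance (pressure-gradient force = Coriolis force):
V_g = (1/(fρ)) |∂P/∂n| = 8.82×10⁻⁴ / (1.32×10⁻⁴ × 1.16) = 5.76 m/s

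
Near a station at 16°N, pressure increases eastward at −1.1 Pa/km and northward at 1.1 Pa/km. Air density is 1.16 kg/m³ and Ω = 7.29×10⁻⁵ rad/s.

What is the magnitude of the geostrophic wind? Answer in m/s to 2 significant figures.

33 m/s

Coriolis parameter at 16°N:
f = 2Ω sin φ = 2 × 7.29×10⁻⁵ × sin 16° = 4.02×10⁻⁵ s⁻¹
Component geostrophic relations (x east, y north):
u_g = −(1/(fρ)) ∂P/∂y,  v_g = (1/(fρ)) ∂P/∂x
u_g = −(1.1×10⁻³)/(4.02×10⁻⁵ × 1.16) = −23.6 m/s;  v_g = (−1.1×10⁻³)/(4.02×10⁻⁵ × 1.16) = −23.6 m/s
|V_g| = √(u_g² + v_g²) = 33.4 m/s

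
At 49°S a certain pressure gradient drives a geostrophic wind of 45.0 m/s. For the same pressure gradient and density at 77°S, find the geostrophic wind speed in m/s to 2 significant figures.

35 m/s

With the same pressure gradient and density, V_g ∝ 1/f ∝ 1/sin φ.
V₂ = V₁ · sin φ₁ / sin φ₂ = 45.0 × sin 49° / sin 77°
V₂ = 45.0 × 0.7547/0.9744 = 35 m/s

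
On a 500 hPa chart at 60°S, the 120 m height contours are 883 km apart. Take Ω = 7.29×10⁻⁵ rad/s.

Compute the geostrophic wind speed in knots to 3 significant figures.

Coriolis parameter at 60°S:
f = 2Ω sin φ = 2 × 7.29×10⁻⁵ × sin 60° = 1.26×10⁻⁴ s⁻¹
Height gradient: |∂Z/∂n| = 120 m / 883000 m = 1.36×10⁻⁴
On a pressure surface, geostrophic balance gives V_g = (g/f)|∂Z/∂n|:
V_g = 9.81 × 1.36×10⁻⁴ / 1.26×10⁻⁴ = 10.6 m/s
Converting: 10.6 m/s × 1.944 = 20.5 knots

20.5 knots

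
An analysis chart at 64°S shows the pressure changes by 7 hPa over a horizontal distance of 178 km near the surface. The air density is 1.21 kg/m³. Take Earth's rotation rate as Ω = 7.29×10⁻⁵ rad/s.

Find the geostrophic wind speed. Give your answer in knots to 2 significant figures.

Coriolis parameter at 64°S:
f = 2Ω sin φ = 2 × 7.29×10⁻⁵ × sin 64° = 1.31×10⁻⁴ s⁻¹
Pressure gradient: |∂P/∂n| = 700 Pa / 178000 m = 3.93×10⁻³ Pa/m
Geostrophic balance (pressure-gradient force = Coriolis force):
V_g = (1/(fρ)) |∂P/∂n| = 3.93×10⁻³ / (1.31×10⁻⁴ × 1.21) = 24.8 m/s
Converting: 24.8 m/s × 1.944 = 48 knots

48 knots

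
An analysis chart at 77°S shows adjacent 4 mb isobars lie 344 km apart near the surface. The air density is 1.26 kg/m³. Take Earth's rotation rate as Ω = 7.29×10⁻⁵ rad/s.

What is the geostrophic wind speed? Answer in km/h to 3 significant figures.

23.4 km/h

Coriolis parameter at 77°S:
f = 2Ω sin φ = 2 × 7.29×10⁻⁵ × sin 77° = 1.42×10⁻⁴ s⁻¹
Pressure gradient: |∂P/∂n| = 400 Pa / 344000 m = 1.16×10⁻³ Pa/m
Geostrophic balance (pressure-gradient force = Coriolis force):
V_g = (1/(fρ)) |∂P/∂n| = 1.16×10⁻³ / (1.42×10⁻⁴ × 1.26) = 6.50 m/s
Converting: 6.50 m/s × 3.6 = 23.4 km/h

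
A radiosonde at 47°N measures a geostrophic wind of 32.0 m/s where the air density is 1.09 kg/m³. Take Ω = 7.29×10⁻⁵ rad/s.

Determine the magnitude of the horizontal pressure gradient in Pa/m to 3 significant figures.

Coriolis parameter at 47°N:
f = 2Ω sin φ = 2 × 7.29×10⁻⁵ × sin 47° = 1.07×10⁻⁴ s⁻¹
Geostrophic balance rearranged: |∂P/∂n| = f ρ V_g
|∂P/∂n| = 1.07×10⁻⁴ × 1.09 × 32.0 = 3.72×10⁻³ Pa/m

3.72×10⁻³ Pa/m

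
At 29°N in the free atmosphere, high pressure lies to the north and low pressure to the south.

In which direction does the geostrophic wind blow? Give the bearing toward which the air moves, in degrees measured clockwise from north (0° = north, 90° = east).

270°

The pressure-gradient force points toward the south (bearing 180°).
Geostrophic balance: in the Northern Hemisphere the Coriolis force deflects motion to the right, so the geostrophic wind blows 90° to the right of the pressure-gradient force (low pressure on the left).
Rotating 180° by 90° clockwise gives 270° — the wind blows toward the west.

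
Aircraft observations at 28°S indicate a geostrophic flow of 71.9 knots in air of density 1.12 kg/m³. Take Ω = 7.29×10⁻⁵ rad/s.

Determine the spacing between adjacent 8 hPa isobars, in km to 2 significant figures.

280 km

Coriolis parameter at 28°S:
f = 2Ω sin φ = 2 × 7.29×10⁻⁵ × sin 28° = 6.84×10⁻⁵ s⁻¹
Wind speed in SI: 71.9 knots = 37.0 m/s
Geostrophic balance rearranged: |∂P/∂n| = f ρ V_g
|∂P/∂n| = 6.84×10⁻⁵ × 1.12 × 37.0 = 2.84×10⁻³ Pa/m
Isobar spacing: Δn = ΔP/|∂P/∂n| = 800 Pa / 2.84×10⁻³ Pa/m = 282123 m ≈ 280 km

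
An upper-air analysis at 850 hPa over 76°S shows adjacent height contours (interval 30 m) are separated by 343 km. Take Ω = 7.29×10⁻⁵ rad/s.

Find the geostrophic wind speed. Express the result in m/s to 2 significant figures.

6.1 m/s

Coriolis parameter at 76°S:
f = 2Ω sin φ = 2 × 7.29×10⁻⁵ × sin 76° = 1.41×10⁻⁴ s⁻¹
Height gradient: |∂Z/∂n| = 30 m / 343000 m = 8.75×10⁻⁵
On a pressure surface, geostrophic balance gives V_g = (g/f)|∂Z/∂n|:
V_g = 9.81 × 8.75×10⁻⁵ / 1.41×10⁻⁴ = 6.07 m/s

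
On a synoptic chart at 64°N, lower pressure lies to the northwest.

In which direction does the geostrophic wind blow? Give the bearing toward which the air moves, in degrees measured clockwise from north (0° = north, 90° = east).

045°

The pressure-gradient force points toward the northwest (bearing 315°).
Geostrophic balance: in the Northern Hemisphere the Coriolis force deflects motion to the right, so the geostrophic wind blows 90° to the right of the pressure-gradient force (low pressure on the left).
Rotating 315° by 90° clockwise gives 045° — the wind blows toward the northeast.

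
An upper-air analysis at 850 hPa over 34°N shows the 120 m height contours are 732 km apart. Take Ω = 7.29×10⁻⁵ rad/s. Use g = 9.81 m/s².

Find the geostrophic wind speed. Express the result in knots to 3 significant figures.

38.3 knots

Coriolis parameter at 34°N:
f = 2Ω sin φ = 2 × 7.29×10⁻⁵ × sin 34° = 8.15×10⁻⁵ s⁻¹
Height gradient: |∂Z/∂n| = 120 m / 732000 m = 1.64×10⁻⁴
On a pressure surface, geostrophic balance gives V_g = (g/f)|∂Z/∂n|:
V_g = 9.81 × 1.64×10⁻⁴ / 8.15×10⁻⁵ = 19.7 m/s
Converting: 19.7 m/s × 1.944 = 38.3 knots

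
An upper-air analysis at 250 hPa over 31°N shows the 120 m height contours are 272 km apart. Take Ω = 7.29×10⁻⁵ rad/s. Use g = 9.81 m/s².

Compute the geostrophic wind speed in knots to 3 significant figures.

Coriolis parameter at 31°N:
f = 2Ω sin φ = 2 × 7.29×10⁻⁵ × sin 31° = 7.51×10⁻⁵ s⁻¹
Height gradient: |∂Z/∂n| = 120 m / 272000 m = 4.41×10⁻⁴
On a pressure surface, geostrophic balance gives V_g = (g/f)|∂Z/∂n|:
V_g = 9.81 × 4.41×10⁻⁴ / 7.51×10⁻⁵ = 57.6 m/s
Converting: 57.6 m/s × 1.944 = 112 knots

112 knots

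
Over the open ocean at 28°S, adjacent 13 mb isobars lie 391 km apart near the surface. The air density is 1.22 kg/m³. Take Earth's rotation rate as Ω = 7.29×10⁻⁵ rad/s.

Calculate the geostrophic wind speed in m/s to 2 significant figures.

40 m/s

Coriolis parameter at 28°S:
f = 2Ω sin φ = 2 × 7.29×10⁻⁵ × sin 28° = 6.84×10⁻⁵ s⁻¹
Pressure gradient: |∂P/∂n| = 1300 Pa / 391000 m = 3.32×10⁻³ Pa/m
Geostrophic balance (pressure-gradient force = Coriolis force):
V_g = (1/(fρ)) |∂P/∂n| = 3.32×10⁻³ / (6.84×10⁻⁵ × 1.22) = 39.8 m/s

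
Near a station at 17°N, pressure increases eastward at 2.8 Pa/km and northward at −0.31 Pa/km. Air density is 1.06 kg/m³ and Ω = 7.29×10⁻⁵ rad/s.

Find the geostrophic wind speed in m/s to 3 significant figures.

Coriolis parameter at 17°N:
f = 2Ω sin φ = 2 × 7.29×10⁻⁵ × sin 17° = 4.26×10⁻⁵ s⁻¹
Component geostrophic relations (x east, y north):
u_g = −(1/(fρ)) ∂P/∂y,  v_g = (1/(fρ)) ∂P/∂x
u_g = −(−0.31×10⁻³)/(4.26×10⁻⁵ × 1.06) = 6.86 m/s;  v_g = (2.8×10⁻³)/(4.26×10⁻⁵ × 1.06) = 62.0 m/s
|V_g| = √(u_g² + v_g²) = 62.3 m/s

62.3 m/s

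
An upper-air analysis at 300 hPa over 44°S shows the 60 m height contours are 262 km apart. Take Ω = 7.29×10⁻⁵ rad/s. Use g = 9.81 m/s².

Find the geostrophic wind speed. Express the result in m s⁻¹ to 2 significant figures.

22 m s⁻¹

Coriolis parameter at 44°S:
f = 2Ω sin φ = 2 × 7.29×10⁻⁵ × sin 44° = 1.01×10⁻⁴ s⁻¹
Height gradient: |∂Z/∂n| = 60 m / 262000 m = 2.29×10⁻⁴
On a pressure surface, geostrophic balance gives V_g = (g/f)|∂Z/∂n|:
V_g = 9.81 × 2.29×10⁻⁴ / 1.01×10⁻⁴ = 22.2 m/s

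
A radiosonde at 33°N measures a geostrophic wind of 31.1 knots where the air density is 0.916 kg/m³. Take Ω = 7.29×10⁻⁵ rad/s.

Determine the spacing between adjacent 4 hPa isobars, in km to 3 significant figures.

Coriolis parameter at 33°N:
f = 2Ω sin φ = 2 × 7.29×10⁻⁵ × sin 33° = 7.94×10⁻⁵ s⁻¹
Wind speed in SI: 31.1 knots = 16.0 m/s
Geostrophic balance rearranged: |∂P/∂n| = f ρ V_g
|∂P/∂n| = 7.94×10⁻⁵ × 0.916 × 16.0 = 1.16×10⁻³ Pa/m
Isobar spacing: Δn = ΔP/|∂P/∂n| = 400 Pa / 1.16×10⁻³ Pa/m = 343716 m ≈ 344 km

344 km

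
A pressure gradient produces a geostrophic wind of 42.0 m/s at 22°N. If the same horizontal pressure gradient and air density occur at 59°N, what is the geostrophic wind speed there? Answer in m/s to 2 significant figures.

With the same pressure gradient and density, V_g ∝ 1/f ∝ 1/sin φ.
V₂ = V₁ · sin φ₁ / sin φ₂ = 42.0 × sin 22° / sin 59°
V₂ = 42.0 × 0.3746/0.8572 = 18 m/s

18 m/s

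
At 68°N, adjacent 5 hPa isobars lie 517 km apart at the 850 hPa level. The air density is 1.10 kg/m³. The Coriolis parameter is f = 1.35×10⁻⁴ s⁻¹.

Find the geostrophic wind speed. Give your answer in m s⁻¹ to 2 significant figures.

Pressure gradient: |∂P/∂n| = 500 Pa / 517000 m = 9.67×10⁻⁴ Pa/m
Geostrophic balance (pressure-gradient force = Coriolis force):
V_g = (1/(fρ)) |∂P/∂n| = 9.67×10⁻⁴ / (1.35×10⁻⁴ × 1.10) = 6.51 m/s

6.5 m s⁻¹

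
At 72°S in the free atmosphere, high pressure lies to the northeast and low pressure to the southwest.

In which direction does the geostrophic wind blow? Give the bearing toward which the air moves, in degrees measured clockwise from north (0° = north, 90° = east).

The pressure-gradient force points toward the southwest (bearing 225°).
Geostrophic balance: in the Southern Hemisphere the Coriolis force deflects motion to the left, so the geostrophic wind blows 90° to the left of the pressure-gradient force (low pressure on the right).
Rotating 225° by 90° counterclockwise gives 135° — the wind blows toward the southeast.

135°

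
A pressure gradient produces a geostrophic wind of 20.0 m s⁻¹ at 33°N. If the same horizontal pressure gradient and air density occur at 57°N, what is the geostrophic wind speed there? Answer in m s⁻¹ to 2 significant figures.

13 m s⁻¹

With the same pressure gradient and density, V_g ∝ 1/f ∝ 1/sin φ.
V₂ = V₁ · sin φ₁ / sin φ₂ = 20.0 × sin 33° / sin 57°
V₂ = 20.0 × 0.5446/0.8387 = 13 m s⁻¹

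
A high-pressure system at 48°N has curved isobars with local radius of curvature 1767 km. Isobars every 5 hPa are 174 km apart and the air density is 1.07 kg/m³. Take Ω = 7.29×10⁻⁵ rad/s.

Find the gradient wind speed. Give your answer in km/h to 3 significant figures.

105 km/h

Coriolis parameter at 48°N:
f = 2Ω sin φ = 2 × 7.29×10⁻⁵ × sin 48° = 1.08×10⁻⁴ s⁻¹
Pressure gradient: |∂P/∂n| = 500 Pa / 174000 m = 2.87×10⁻³ Pa/m
Geostrophic speed: V_g = |∂P/∂n|/(fρ) = 2.87×10⁻³/(1.08×10⁻⁴ × 1.07) = 24.8 m/s
Around a high, pressure-gradient force acts outward with centrifugal, so Coriolis balances both:
fV = (1/ρ)|∂P/∂n| + V²/R  →  V² − fR·V + fR·V_g = 0
With fR = 1.08×10⁻⁴ × 1767×10³ m = 191 m/s:
V = [fR − √((fR)² − 4 fR V_g)]/2 = [191 − √(191² − 4×191×24.8)]/2 = 29.3 m/s
Supergeostrophic (V > V_g = 24.8 m/s), as expected around a high.
Converting: 29.3 m/s × 3.6 = 105 km/h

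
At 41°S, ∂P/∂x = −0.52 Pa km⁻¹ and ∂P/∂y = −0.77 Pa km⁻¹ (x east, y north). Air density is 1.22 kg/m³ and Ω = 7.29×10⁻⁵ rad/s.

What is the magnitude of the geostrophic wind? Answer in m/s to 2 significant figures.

Coriolis parameter at 41°S:
f = 2Ω sin φ = 2 × 7.29×10⁻⁵ × sin 41° = 9.57×10⁻⁵ s⁻¹
In the Southern Hemisphere f is negative: f = −9.57×10⁻⁵ s⁻¹.
Component geostrophic relations (x east, y north):
u_g = −(1/(fρ)) ∂P/∂y,  v_g = (1/(fρ)) ∂P/∂x
u_g = −(−0.77×10⁻³)/(−9.57×10⁻⁵ × 1.22) = −6.60 m/s;  v_g = (−0.52×10⁻³)/(−9.57×10⁻⁵ × 1.22) = 4.46 m/s
|V_g| = √(u_g² + v_g²) = 7.96 m/s

8.0 m/s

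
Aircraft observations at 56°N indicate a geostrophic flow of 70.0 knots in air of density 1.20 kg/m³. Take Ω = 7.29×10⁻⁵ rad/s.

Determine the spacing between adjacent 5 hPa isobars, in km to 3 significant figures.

95.7 km

Coriolis parameter at 56°N:
f = 2Ω sin φ = 2 × 7.29×10⁻⁵ × sin 56° = 1.21×10⁻⁴ s⁻¹
Wind speed in SI: 70.0 knots = 36.0 m/s
Geostrophic balance rearranged: |∂P/∂n| = f ρ V_g
|∂P/∂n| = 1.21×10⁻⁴ × 1.20 × 36.0 = 5.22×10⁻³ Pa/m
Isobar spacing: Δn = ΔP/|∂P/∂n| = 500 Pa / 5.22×10⁻³ Pa/m = 95724 m ≈ 95.7 km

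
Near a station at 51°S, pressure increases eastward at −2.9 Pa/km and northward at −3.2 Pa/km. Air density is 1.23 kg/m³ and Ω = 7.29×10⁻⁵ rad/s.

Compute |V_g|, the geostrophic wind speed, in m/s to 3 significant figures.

31.0 m/s

Coriolis parameter at 51°S:
f = 2Ω sin φ = 2 × 7.29×10⁻⁵ × sin 51° = 1.13×10⁻⁴ s⁻¹
In the Southern Hemisphere f is negative: f = −1.13×10⁻⁴ s⁻¹.
Component geostrophic relations (x east, y north):
u_g = −(1/(fρ)) ∂P/∂y,  v_g = (1/(fρ)) ∂P/∂x
u_g = −(−3.2×10⁻³)/(−1.13×10⁻⁴ × 1.23) = −23.0 m/s;  v_g = (−2.9×10⁻³)/(−1.13×10⁻⁴ × 1.23) = 20.8 m/s
|V_g| = √(u_g² + v_g²) = 31.0 m/s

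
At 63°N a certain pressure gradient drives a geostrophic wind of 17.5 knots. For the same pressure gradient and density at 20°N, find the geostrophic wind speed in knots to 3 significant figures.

45.6 knots

With the same pressure gradient and density, V_g ∝ 1/f ∝ 1/sin φ.
V₂ = V₁ · sin φ₁ / sin φ₂ = 17.5 × sin 63° / sin 20°
V₂ = 17.5 × 0.8910/0.3420 = 45.6 knots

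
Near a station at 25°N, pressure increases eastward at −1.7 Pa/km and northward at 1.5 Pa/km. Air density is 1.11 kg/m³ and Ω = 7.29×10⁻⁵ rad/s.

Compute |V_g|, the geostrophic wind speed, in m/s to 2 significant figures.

33 m/s

Coriolis parameter at 25°N:
f = 2Ω sin φ = 2 × 7.29×10⁻⁵ × sin 25° = 6.16×10⁻⁵ s⁻¹
Component geostrophic relations (x east, y north):
u_g = −(1/(fρ)) ∂P/∂y,  v_g = (1/(fρ)) ∂P/∂x
u_g = −(1.5×10⁻³)/(6.16×10⁻⁵ × 1.11) = −21.9 m/s;  v_g = (−1.7×10⁻³)/(6.16×10⁻⁵ × 1.11) = −24.9 m/s
|V_g| = √(u_g² + v_g²) = 33.1 m/s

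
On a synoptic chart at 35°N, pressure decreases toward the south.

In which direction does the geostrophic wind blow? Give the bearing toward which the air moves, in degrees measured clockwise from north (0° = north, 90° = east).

The pressure-gradient force points toward the south (bearing 180°).
Geostrophic balance: in the Northern Hemisphere the Coriolis force deflects motion to the right, so the geostrophic wind blows 90° to the right of the pressure-gradient force (low pressure on the left).
Rotating 180° by 90° clockwise gives 270° — the wind blows toward the west.

270°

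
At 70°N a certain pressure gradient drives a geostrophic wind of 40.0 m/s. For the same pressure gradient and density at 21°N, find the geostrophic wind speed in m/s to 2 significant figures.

100 m/s

With the same pressure gradient and density, V_g ∝ 1/f ∝ 1/sin φ.
V₂ = V₁ · sin φ₁ / sin φ₂ = 40.0 × sin 70° / sin 21°
V₂ = 40.0 × 0.9397/0.3584 = 100 m/s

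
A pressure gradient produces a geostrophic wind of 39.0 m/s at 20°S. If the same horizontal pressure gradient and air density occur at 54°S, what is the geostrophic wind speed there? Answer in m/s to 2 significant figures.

16 m/s

With the same pressure gradient and density, V_g ∝ 1/f ∝ 1/sin φ.
V₂ = V₁ · sin φ₁ / sin φ₂ = 39.0 × sin 20° / sin 54°
V₂ = 39.0 × 0.3420/0.8090 = 16 m/s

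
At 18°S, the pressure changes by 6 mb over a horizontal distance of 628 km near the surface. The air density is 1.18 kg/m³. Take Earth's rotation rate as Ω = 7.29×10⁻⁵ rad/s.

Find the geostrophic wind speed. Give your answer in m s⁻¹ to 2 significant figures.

18 m s⁻¹

Coriolis parameter at 18°S:
f = 2Ω sin φ = 2 × 7.29×10⁻⁵ × sin 18° = 4.51×10⁻⁵ s⁻¹
Pressure gradient: |∂P/∂n| = 600 Pa / 628000 m = 9.55×10⁻⁴ Pa/m
Geostrophic balance (pressure-gradient force = Coriolis force):
V_g = (1/(fρ)) |∂P/∂n| = 9.55×10⁻⁴ / (4.51×10⁻⁵ × 1.18) = 18.0 m/s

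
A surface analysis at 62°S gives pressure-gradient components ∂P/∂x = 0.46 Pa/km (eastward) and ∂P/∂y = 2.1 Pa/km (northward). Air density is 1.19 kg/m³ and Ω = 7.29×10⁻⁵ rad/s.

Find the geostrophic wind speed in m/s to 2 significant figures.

14 m/s

Coriolis parameter at 62°S:
f = 2Ω sin φ = 2 × 7.29×10⁻⁵ × sin 62° = 1.29×10⁻⁴ s⁻¹
In the Southern Hemisphere f is negative: f = −1.29×10⁻⁴ s⁻¹.
Component geostrophic relations (x east, y north):
u_g = −(1/(fρ)) ∂P/∂y,  v_g = (1/(fρ)) ∂P/∂x
u_g = −(2.1×10⁻³)/(−1.29×10⁻⁴ × 1.19) = 13.7 m/s;  v_g = (0.46×10⁻³)/(−1.29×10⁻⁴ × 1.19) = −3.00 m/s
|V_g| = √(u_g² + v_g²) = 14.0 m/s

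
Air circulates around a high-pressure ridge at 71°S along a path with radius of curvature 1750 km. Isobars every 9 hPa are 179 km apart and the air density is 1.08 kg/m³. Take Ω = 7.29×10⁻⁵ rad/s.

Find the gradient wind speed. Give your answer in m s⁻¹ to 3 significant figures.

40.6 m s⁻¹

Coriolis parameter at 71°S:
f = 2Ω sin φ = 2 × 7.29×10⁻⁵ × sin 71° = 1.38×10⁻⁴ s⁻¹
Pressure gradient: |∂P/∂n| = 900 Pa / 179000 m = 5.03×10⁻³ Pa/m
Geostrophic speed: V_g = |∂P/∂n|/(fρ) = 5.03×10⁻³/(1.38×10⁻⁴ × 1.08) = 33.8 m/s
Around a high, pressure-gradient force acts outward with centrifugal, so Coriolis balances both:
fV = (1/ρ)|∂P/∂n| + V²/R  →  V² − fR·V + fR·V_g = 0
With fR = 1.38×10⁻⁴ × 1750×10³ m = 241 m/s:
V = [fR − √((fR)² − 4 fR V_g)]/2 = [241 − √(241² − 4×241×33.8)]/2 = 40.6 m/s
Supergeostrophic (V > V_g = 33.8 m/s), as expected around a high.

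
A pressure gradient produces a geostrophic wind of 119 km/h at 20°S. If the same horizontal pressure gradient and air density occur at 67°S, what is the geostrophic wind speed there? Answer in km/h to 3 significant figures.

44.2 km/h

With the same pressure gradient and density, V_g ∝ 1/f ∝ 1/sin φ.
V₂ = V₁ · sin φ₁ / sin φ₂ = 119 × sin 20° / sin 67°
V₂ = 119 × 0.3420/0.9205 = 44.2 km/h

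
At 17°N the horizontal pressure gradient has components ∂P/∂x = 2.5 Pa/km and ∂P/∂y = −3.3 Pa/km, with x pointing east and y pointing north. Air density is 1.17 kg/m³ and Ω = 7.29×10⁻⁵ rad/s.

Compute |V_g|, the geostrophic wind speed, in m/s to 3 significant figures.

83.0 m/s

Coriolis parameter at 17°N:
f = 2Ω sin φ = 2 × 7.29×10⁻⁵ × sin 17° = 4.26×10⁻⁵ s⁻¹
Component geostrophic relations (x east, y north):
u_g = −(1/(fρ)) ∂P/∂y,  v_g = (1/(fρ)) ∂P/∂x
u_g = −(−3.3×10⁻³)/(4.26×10⁻⁵ × 1.17) = 66.2 m/s;  v_g = (2.5×10⁻³)/(4.26×10⁻⁵ × 1.17) = 50.1 m/s
|V_g| = √(u_g² + v_g²) = 83.0 m/s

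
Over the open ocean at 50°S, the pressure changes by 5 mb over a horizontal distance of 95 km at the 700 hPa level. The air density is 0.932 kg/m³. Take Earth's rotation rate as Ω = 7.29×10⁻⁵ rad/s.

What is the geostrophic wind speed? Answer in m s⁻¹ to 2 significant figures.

Coriolis parameter at 50°S:
f = 2Ω sin φ = 2 × 7.29×10⁻⁵ × sin 50° = 1.12×10⁻⁴ s⁻¹
Pressure gradient: |∂P/∂n| = 500 Pa / 95000 m = 5.26×10⁻³ Pa/m
Geostrophic balance (pressure-gradient force = Coriolis force):
V_g = (1/(fρ)) |∂P/∂n| = 5.26×10⁻³ / (1.12×10⁻⁴ × 0.932) = 50.6 m/s

51 m s⁻¹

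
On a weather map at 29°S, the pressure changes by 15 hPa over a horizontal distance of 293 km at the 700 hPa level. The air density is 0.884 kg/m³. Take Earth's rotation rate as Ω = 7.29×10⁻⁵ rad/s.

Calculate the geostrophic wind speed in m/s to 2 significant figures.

Coriolis parameter at 29°S:
f = 2Ω sin φ = 2 × 7.29×10⁻⁵ × sin 29° = 7.07×10⁻⁵ s⁻¹
Pressure gradient: |∂P/∂n| = 1500 Pa / 293000 m = 5.12×10⁻³ Pa/m
Geostrophic balance (pressure-gradient force = Coriolis force):
V_g = (1/(fρ)) |∂P/∂n| = 5.12×10⁻³ / (7.07×10⁻⁵ × 0.884) = 81.9 m/s

82 m/s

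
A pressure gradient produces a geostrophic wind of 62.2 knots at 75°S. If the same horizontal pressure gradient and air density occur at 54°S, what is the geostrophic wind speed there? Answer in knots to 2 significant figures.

With the same pressure gradient and density, V_g ∝ 1/f ∝ 1/sin φ.
V₂ = V₁ · sin φ₁ / sin φ₂ = 62.2 × sin 75° / sin 54°
V₂ = 62.2 × 0.9659/0.8090 = 74 knots

74 knots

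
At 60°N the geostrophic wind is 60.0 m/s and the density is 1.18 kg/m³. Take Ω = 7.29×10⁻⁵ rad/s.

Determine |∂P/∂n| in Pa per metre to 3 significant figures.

8.94×10⁻³ Pa/m

Coriolis parameter at 60°N:
f = 2Ω sin φ = 2 × 7.29×10⁻⁵ × sin 60° = 1.26×10⁻⁴ s⁻¹
Geostrophic balance rearranged: |∂P/∂n| = f ρ V_g
|∂P/∂n| = 1.26×10⁻⁴ × 1.18 × 60.0 = 8.94×10⁻³ Pa/m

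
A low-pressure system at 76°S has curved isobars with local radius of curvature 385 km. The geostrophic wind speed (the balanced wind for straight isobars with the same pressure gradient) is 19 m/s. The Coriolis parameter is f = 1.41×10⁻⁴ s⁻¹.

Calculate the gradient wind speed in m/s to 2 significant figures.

15 m/s

Around a low, centrifugal force acts outward with Coriolis, so pressure-gradient force balances both:
(1/ρ)|∂P/∂n| = fV + V²/R  →  V² + fR·V − fR·V_g = 0
With fR = 1.41×10⁻⁴ × 385×10³ m = 54.3 m/s:
V = [−fR + √((fR)² + 4 fR V_g)]/2 = [−54.3 + √(54.3² + 4×54.3×19)]/2 = 14.9 m/s
Subgeostrophic (V < V_g = 19 m/s), as expected around a low.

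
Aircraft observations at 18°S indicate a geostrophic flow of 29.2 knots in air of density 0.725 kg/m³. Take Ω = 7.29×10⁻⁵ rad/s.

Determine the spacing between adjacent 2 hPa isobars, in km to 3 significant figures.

408 km

Coriolis parameter at 18°S:
f = 2Ω sin φ = 2 × 7.29×10⁻⁵ × sin 18° = 4.51×10⁻⁵ s⁻¹
Wind speed in SI: 29.2 knots = 15.0 m/s
Geostrophic balance rearranged: |∂P/∂n| = f ρ V_g
|∂P/∂n| = 4.51×10⁻⁵ × 0.725 × 15.0 = 4.91×10⁻⁴ Pa/m
Isobar spacing: Δn = ΔP/|∂P/∂n| = 200 Pa / 4.91×10⁻⁴ Pa/m = 407597 m ≈ 408 km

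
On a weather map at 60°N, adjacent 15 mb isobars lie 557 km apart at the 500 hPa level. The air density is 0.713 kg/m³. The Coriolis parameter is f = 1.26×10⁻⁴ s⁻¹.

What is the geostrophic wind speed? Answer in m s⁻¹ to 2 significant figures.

Pressure gradient: |∂P/∂n| = 1500 Pa / 557000 m = 2.69×10⁻³ Pa/m
Geostrophic balance (pressure-gradient force = Coriolis force):
V_g = (1/(fρ)) |∂P/∂n| = 2.69×10⁻³ / (1.26×10⁻⁴ × 0.713) = 30.0 m/s

30 m s⁻¹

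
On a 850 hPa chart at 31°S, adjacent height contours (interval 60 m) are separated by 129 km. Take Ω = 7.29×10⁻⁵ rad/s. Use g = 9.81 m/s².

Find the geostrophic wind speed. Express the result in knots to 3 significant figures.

118 knots

Coriolis parameter at 31°S:
f = 2Ω sin φ = 2 × 7.29×10⁻⁵ × sin 31° = 7.51×10⁻⁵ s⁻¹
Height gradient: |∂Z/∂n| = 60 m / 129000 m = 4.65×10⁻⁴
On a pressure surface, geostrophic balance gives V_g = (g/f)|∂Z/∂n|:
V_g = 9.81 × 4.65×10⁻⁴ / 7.51×10⁻⁵ = 60.8 m/s
Converting: 60.8 m/s × 1.944 = 118 knots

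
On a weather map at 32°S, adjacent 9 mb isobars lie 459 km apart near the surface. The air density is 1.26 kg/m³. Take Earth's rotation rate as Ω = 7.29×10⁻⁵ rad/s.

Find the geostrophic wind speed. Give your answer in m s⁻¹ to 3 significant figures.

Coriolis parameter at 32°S:
f = 2Ω sin φ = 2 × 7.29×10⁻⁵ × sin 32° = 7.73×10⁻⁵ s⁻¹
Pressure gradient: |∂P/∂n| = 900 Pa / 459000 m = 1.96×10⁻³ Pa/m
Geostrophic balance (pressure-gradient force = Coriolis force):
V_g = (1/(fρ)) |∂P/∂n| = 1.96×10⁻³ / (7.73×10⁻⁵ × 1.26) = 20.1 m/s

20.1 m s⁻¹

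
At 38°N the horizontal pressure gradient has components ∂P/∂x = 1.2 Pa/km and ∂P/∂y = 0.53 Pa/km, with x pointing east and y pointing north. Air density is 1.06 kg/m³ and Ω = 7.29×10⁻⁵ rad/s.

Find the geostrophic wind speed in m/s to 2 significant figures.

14 m/s

Coriolis parameter at 38°N:
f = 2Ω sin φ = 2 × 7.29×10⁻⁵ × sin 38° = 8.98×10⁻⁵ s⁻¹
Component geostrophic relations (x east, y north):
u_g = −(1/(fρ)) ∂P/∂y,  v_g = (1/(fρ)) ∂P/∂x
u_g = −(0.53×10⁻³)/(8.98×10⁻⁵ × 1.06) = −5.57 m/s;  v_g = (1.2×10⁻³)/(8.98×10⁻⁵ × 1.06) = 12.6 m/s
|V_g| = √(u_g² + v_g²) = 13.8 m/s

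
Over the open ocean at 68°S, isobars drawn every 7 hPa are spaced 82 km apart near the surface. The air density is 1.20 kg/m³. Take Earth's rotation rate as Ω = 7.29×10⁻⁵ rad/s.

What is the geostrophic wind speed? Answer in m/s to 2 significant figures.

53 m/s

Coriolis parameter at 68°S:
f = 2Ω sin φ = 2 × 7.29×10⁻⁵ × sin 68° = 1.35×10⁻⁴ s⁻¹
Pressure gradient: |∂P/∂n| = 700 Pa / 82000 m = 8.54×10⁻³ Pa/m
Geostrophic balance (pressure-gradient force = Coriolis force):
V_g = (1/(fρ)) |∂P/∂n| = 8.54×10⁻³ / (1.35×10⁻⁴ × 1.20) = 52.6 m/s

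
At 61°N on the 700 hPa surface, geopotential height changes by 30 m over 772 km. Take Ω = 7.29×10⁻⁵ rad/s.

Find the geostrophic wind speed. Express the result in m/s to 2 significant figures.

Coriolis parameter at 61°N:
f = 2Ω sin φ = 2 × 7.29×10⁻⁵ × sin 61° = 1.28×10⁻⁴ s⁻¹
Height gradient: |∂Z/∂n| = 30 m / 772000 m = 3.89×10⁻⁵
On a pressure surface, geostrophic balance gives V_g = (g/f)|∂Z/∂n|:
V_g = 9.81 × 3.89×10⁻⁵ / 1.28×10⁻⁴ = 2.99 m/s

3.0 m/s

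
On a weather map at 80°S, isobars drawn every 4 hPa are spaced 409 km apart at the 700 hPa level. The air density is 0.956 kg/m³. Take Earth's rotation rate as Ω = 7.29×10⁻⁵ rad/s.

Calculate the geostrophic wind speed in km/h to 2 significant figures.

26 km/h

Coriolis parameter at 80°S:
f = 2Ω sin φ = 2 × 7.29×10⁻⁵ × sin 80° = 1.44×10⁻⁴ s⁻¹
Pressure gradient: |∂P/∂n| = 400 Pa / 409000 m = 9.78×10⁻⁴ Pa/m
Geostrophic balance (pressure-gradient force = Coriolis force):
V_g = (1/(fρ)) |∂P/∂n| = 9.78×10⁻⁴ / (1.44×10⁻⁴ × 0.956) = 7.12 m/s
Converting: 7.12 m/s × 3.6 = 26 km/h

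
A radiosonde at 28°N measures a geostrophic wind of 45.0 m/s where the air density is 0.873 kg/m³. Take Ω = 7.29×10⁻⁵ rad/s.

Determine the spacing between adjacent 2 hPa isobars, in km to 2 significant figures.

Coriolis parameter at 28°N:
f = 2Ω sin φ = 2 × 7.29×10⁻⁵ × sin 28° = 6.84×10⁻⁵ s⁻¹
Geostrophic balance rearranged: |∂P/∂n| = f ρ V_g
|∂P/∂n| = 6.84×10⁻⁵ × 0.873 × 45.0 = 2.69×10⁻³ Pa/m
Isobar spacing: Δn = ΔP/|∂P/∂n| = 200 Pa / 2.69×10⁻³ Pa/m = 74377 m ≈ 74 km

74 km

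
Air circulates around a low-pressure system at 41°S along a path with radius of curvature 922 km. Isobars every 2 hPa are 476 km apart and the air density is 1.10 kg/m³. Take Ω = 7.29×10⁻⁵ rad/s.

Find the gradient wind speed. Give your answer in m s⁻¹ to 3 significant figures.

Coriolis parameter at 41°S:
f = 2Ω sin φ = 2 × 7.29×10⁻⁵ × sin 41° = 9.57×10⁻⁵ s⁻¹
Pressure gradient: |∂P/∂n| = 200 Pa / 476000 m = 4.20×10⁻⁴ Pa/m
Geostrophic speed: V_g = |∂P/∂n|/(fρ) = 4.20×10⁻⁴/(9.57×10⁻⁵ × 1.10) = 3.99 m/s
Around a low, centrifugal force acts outward with Coriolis, so pressure-gradient force balances both:
(1/ρ)|∂P/∂n| = fV + V²/R  →  V² + fR·V − fR·V_g = 0
With fR = 9.57×10⁻⁵ × 922×10³ m = 88.2 m/s:
V = [−fR + √((fR)² + 4 fR V_g)]/2 = [−88.2 + √(88.2² + 4×88.2×3.99)]/2 = 3.83 m/s
Subgeostrophic (V < V_g = 3.99 m/s), as expected around a low.

3.83 m s⁻¹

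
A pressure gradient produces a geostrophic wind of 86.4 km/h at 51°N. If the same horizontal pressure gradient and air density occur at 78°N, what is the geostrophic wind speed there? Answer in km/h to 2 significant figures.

With the same pressure gradient and density, V_g ∝ 1/f ∝ 1/sin φ.
V₂ = V₁ · sin φ₁ / sin φ₂ = 86.4 × sin 51° / sin 78°
V₂ = 86.4 × 0.7771/0.9781 = 69 km/h

69 km/h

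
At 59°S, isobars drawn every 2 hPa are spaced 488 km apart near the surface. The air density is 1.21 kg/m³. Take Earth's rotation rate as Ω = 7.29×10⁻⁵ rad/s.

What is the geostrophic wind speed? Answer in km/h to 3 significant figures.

Coriolis parameter at 59°S:
f = 2Ω sin φ = 2 × 7.29×10⁻⁵ × sin 59° = 1.25×10⁻⁴ s⁻¹
Pressure gradient: |∂P/∂n| = 200 Pa / 488000 m = 4.10×10⁻⁴ Pa/m
Geostrophic balance (pressure-gradient force = Coriolis force):
V_g = (1/(fρ)) |∂P/∂n| = 4.10×10⁻⁴ / (1.25×10⁻⁴ × 1.21) = 2.71 m/s
Converting: 2.71 m/s × 3.6 = 9.76 km/h

9.76 km/h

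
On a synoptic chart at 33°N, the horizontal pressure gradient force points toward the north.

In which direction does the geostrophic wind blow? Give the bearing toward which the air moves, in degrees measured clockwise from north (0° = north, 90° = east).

The pressure-gradient force points toward the north (bearing 000°).
Geostrophic balance: in the Northern Hemisphere the Coriolis force deflects motion to the right, so the geostrophic wind blows 90° to the right of the pressure-gradient force (low pressure on the left).
Rotating 000° by 90° clockwise gives 090° — the wind blows toward the east.

090°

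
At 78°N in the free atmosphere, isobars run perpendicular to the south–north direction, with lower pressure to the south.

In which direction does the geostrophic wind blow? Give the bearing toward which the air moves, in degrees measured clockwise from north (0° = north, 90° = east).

The pressure-gradient force points toward the south (bearing 180°).
Geostrophic balance: in the Northern Hemisphere the Coriolis force deflects motion to the right, so the geostrophic wind blows 90° to the right of the pressure-gradient force (low pressure on the left).
Rotating 180° by 90° clockwise gives 270° — the wind blows toward the west.

270°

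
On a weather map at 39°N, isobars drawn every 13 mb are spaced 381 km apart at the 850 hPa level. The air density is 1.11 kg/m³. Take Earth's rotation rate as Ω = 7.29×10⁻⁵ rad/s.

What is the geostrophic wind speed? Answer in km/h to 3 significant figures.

Coriolis parameter at 39°N:
f = 2Ω sin φ = 2 × 7.29×10⁻⁵ × sin 39° = 9.18×10⁻⁵ s⁻¹
Pressure gradient: |∂P/∂n| = 1300 Pa / 381000 m = 3.41×10⁻³ Pa/m
Geostrophic balance (pressure-gradient force = Coriolis force):
V_g = (1/(fρ)) |∂P/∂n| = 3.41×10⁻³ / (9.18×10⁻⁵ × 1.11) = 33.5 m/s
Converting: 33.5 m/s × 3.6 = 121 km/h

121 km/h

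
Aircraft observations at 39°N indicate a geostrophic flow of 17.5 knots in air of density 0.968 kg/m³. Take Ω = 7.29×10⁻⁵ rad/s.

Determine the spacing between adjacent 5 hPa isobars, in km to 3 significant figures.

Coriolis parameter at 39°N:
f = 2Ω sin φ = 2 × 7.29×10⁻⁵ × sin 39° = 9.18×10⁻⁵ s⁻¹
Wind speed in SI: 17.5 knots = 9.00 m/s
Geostrophic balance rearranged: |∂P/∂n| = f ρ V_g
|∂P/∂n| = 9.18×10⁻⁵ × 0.968 × 9.00 = 8.00×10⁻⁴ Pa/m
Isobar spacing: Δn = ΔP/|∂P/∂n| = 500 Pa / 8.00×10⁻⁴ Pa/m = 625301 m ≈ 625 km

625 km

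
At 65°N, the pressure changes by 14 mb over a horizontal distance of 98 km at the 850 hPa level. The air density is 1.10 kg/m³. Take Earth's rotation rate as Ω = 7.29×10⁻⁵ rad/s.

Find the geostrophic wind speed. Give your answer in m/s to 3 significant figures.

98.3 m/s

Coriolis parameter at 65°N:
f = 2Ω sin φ = 2 × 7.29×10⁻⁵ × sin 65° = 1.32×10⁻⁴ s⁻¹
Pressure gradient: |∂P/∂n| = 1400 Pa / 98000 m = 1.43×10⁻² Pa/m
Geostrophic balance (pressure-gradient force = Coriolis force):
V_g = (1/(fρ)) |∂P/∂n| = 1.43×10⁻² / (1.32×10⁻⁴ × 1.10) = 98.3 m/s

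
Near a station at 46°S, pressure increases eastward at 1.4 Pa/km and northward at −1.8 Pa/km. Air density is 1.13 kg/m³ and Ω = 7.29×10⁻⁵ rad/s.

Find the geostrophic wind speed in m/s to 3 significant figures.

19.2 m/s

Coriolis parameter at 46°S:
f = 2Ω sin φ = 2 × 7.29×10⁻⁵ × sin 46° = 1.05×10⁻⁴ s⁻¹
In the Southern Hemisphere f is negative: f = −1.05×10⁻⁴ s⁻¹.
Component geostrophic relations (x east, y north):
u_g = −(1/(fρ)) ∂P/∂y,  v_g = (1/(fρ)) ∂P/∂x
u_g = −(−1.8×10⁻³)/(−1.05×10⁻⁴ × 1.13) = −15.2 m/s;  v_g = (1.4×10⁻³)/(−1.05×10⁻⁴ × 1.13) = −11.8 m/s
|V_g| = √(u_g² + v_g²) = 19.2 m/s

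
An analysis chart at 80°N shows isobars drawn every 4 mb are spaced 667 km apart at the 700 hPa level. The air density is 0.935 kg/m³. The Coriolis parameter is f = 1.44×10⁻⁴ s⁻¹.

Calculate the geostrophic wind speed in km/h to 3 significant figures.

Pressure gradient: |∂P/∂n| = 400 Pa / 667000 m = 6.00×10⁻⁴ Pa/m
Geostrophic balance (pressure-gradient force = Coriolis force):
V_g = (1/(fρ)) |∂P/∂n| = 6.00×10⁻⁴ / (1.44×10⁻⁴ × 0.935) = 4.45 m/s
Converting: 4.45 m/s × 3.6 = 16.0 km/h

16.0 km/h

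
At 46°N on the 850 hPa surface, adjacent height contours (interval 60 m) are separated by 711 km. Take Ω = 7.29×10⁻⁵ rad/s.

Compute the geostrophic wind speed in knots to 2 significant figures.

Coriolis parameter at 46°N:
f = 2Ω sin φ = 2 × 7.29×10⁻⁵ × sin 46° = 1.05×10⁻⁴ s⁻¹
Height gradient: |∂Z/∂n| = 60 m / 711000 m = 8.44×10⁻⁵
On a pressure surface, geostrophic balance gives V_g = (g/f)|∂Z/∂n|:
V_g = 9.81 × 8.44×10⁻⁵ / 1.05×10⁻⁴ = 7.89 m/s
Converting: 7.89 m/s × 1.944 = 15 knots

15 knots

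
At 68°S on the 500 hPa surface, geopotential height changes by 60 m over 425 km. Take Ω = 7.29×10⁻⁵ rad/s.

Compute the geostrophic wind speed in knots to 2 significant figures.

20 knots

Coriolis parameter at 68°S:
f = 2Ω sin φ = 2 × 7.29×10⁻⁵ × sin 68° = 1.35×10⁻⁴ s⁻¹
Height gradient: |∂Z/∂n| = 60 m / 425000 m = 1.41×10⁻⁴
On a pressure surface, geostrophic balance gives V_g = (g/f)|∂Z/∂n|:
V_g = 9.81 × 1.41×10⁻⁴ / 1.35×10⁻⁴ = 10.2 m/s
Converting: 10.2 m/s × 1.944 = 20 knots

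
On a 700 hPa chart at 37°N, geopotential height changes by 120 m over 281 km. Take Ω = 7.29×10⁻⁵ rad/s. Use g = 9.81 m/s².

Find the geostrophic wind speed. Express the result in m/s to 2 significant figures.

Coriolis parameter at 37°N:
f = 2Ω sin φ = 2 × 7.29×10⁻⁵ × sin 37° = 8.77×10⁻⁵ s⁻¹
Height gradient: |∂Z/∂n| = 120 m / 281000 m = 4.27×10⁻⁴
On a pressure surface, geostrophic balance gives V_g = (g/f)|∂Z/∂n|:
V_g = 9.81 × 4.27×10⁻⁴ / 8.77×10⁻⁵ = 47.7 m/s

48 m/s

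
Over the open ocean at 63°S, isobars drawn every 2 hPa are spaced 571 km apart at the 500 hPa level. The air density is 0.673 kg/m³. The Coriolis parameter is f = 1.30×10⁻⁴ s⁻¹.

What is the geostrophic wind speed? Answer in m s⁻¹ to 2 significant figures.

4.0 m s⁻¹

Pressure gradient: |∂P/∂n| = 200 Pa / 571000 m = 3.50×10⁻⁴ Pa/m
Geostrophic balance (pressure-gradient force = Coriolis force):
V_g = (1/(fρ)) |∂P/∂n| = 3.50×10⁻⁴ / (1.30×10⁻⁴ × 0.673) = 4.00 m/s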